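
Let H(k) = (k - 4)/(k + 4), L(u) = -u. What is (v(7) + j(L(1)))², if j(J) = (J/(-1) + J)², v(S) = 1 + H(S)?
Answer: 196/121 ≈ 1.6198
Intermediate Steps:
H(k) = (-4 + k)/(4 + k)
v(S) = 1 + (-4 + S)/(4 + S)
j(J) = 0 (j(J) = (J*(-1) + J)² = (-J + J)² = 0² = 0)
(v(7) + j(L(1)))² = (2*7/(4 + 7) + 0)² = (2*7/11 + 0)² = (2*7*(1/11) + 0)² = (14/11 + 0)² = (14/11)² = 196/121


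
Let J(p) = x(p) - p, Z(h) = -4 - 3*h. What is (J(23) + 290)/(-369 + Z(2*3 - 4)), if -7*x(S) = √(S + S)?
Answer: -267/379 + √46/2653 ≈ -0.70193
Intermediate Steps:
x(S) = -√2*√S/7 (x(S) = -√(S + S)/7 = -√2*√S/7)
J(p) = -p - √2*√p/7 (J(p) = -√2*√p/7 - p = -p - √2*√p/7)
(J(23) + 290)/(-369 + Z(2*3 - 4)) = ((-1*23 - √2*√23/7) + 290)/(-369 + (-4 - 3*(2*3 - 4))) = ((-23 - √46/7) + 290)/(-369 + (-4 - 3*(6 - 4))) = (267 - √46/7)/(-369 + (-4 - 3*2)) = (267 - √46/7)/(-369 + (-4 - 6)) = (267 - √46/7)/(-369 - 10) = (267 - √46/7)/(-379) = (267 - √46/7)*(-1/379) = -267/379 + √46/2653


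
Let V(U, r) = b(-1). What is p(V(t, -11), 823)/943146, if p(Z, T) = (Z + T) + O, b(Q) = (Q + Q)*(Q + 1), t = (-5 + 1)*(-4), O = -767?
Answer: 28/471573 ≈ 5.9376e-5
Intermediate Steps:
t = 16 (t = -4*(-4) = 16)
b(Q) = 2*Q*(1 + Q) (b(Q) = (2*Q)*(1 + Q) = 2*Q*(1 + Q))
V(U, r) = 0 (V(U, r) = 2*(-1)*(1 - 1) = 2*(-1)*0 = 0)
p(Z, T) = -767 + T + Z (p(Z, T) = (Z + T) - 767 = (T + Z) - 767 = -767 + T + Z)
p(V(t, -11), 823)/943146 = (-767 + 823 + 0)/943146 = 56*(1/943146) = 28/471573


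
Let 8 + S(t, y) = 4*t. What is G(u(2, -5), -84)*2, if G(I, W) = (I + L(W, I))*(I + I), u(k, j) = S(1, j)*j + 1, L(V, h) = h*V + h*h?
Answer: -109368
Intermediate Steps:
S(t, y) = -8 + 4*t
L(V, h) = h**2 + V*h (L(V, h) = V*h + h**2 = h**2 + V*h)
u(k, j) = 1 - 4*j (u(k, j) = (-8 + 4*1)*j + 1 = (-8 + 4)*j + 1 = -4*j + 1 = 1 - 4*j)
G(I, W) = 2*I*(I + I*(I + W)) (G(I, W) = (I + I*(W + I))*(I + I) = (I + I*(I + W))*(2*I) = 2*I*(I + I*(I + W)))
G(u(2, -5), -84)*2 = (2*(1 - 4*(-5))**2*(1 + (1 - 4*(-5)) - 84))*2 = (2*(1 + 20)**2*(1 + (1 + 20) - 84))*2 = (2*21**2*(1 + 21 - 84))*2 = (2*441*(-62))*2 = -54684*2 = -109368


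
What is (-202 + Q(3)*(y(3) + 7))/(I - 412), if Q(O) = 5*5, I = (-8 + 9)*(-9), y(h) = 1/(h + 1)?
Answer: 83/1684 ≈ 0.049287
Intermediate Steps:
y(h) = 1/(1 + h)
I = -9 (I = 1*(-9) = -9)
Q(O) = 25
(-202 + Q(3)*(y(3) + 7))/(I - 412) = (-202 + 25*(1/(1 + 3) + 7))/(-9 - 412) = (-202 + 25*(1/4 + 7))/(-421) = (-202 + 25*(¼ + 7))*(-1/421) = (-202 + 25*(29/4))*(-1/421) = (-202 + 725/4)*(-1/421) = -83/4*(-1/421) = 83/1684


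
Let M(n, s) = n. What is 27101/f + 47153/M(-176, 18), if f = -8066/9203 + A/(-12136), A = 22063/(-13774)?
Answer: -7401320277467038547/237269068895760 ≈ -31194.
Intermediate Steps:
A = -22063/13774 (A = 22063*(-1/13774) = -22063/13774 ≈ -1.6018)
f = -1348119709635/1538385112592 (f = -8066/9203 - 22063/13774/(-12136) = -8066*1/9203 - 22063/13774*(-1/12136) = -8066/9203 + 22063/167161264 = -1348119709635/1538385112592 ≈ -0.87632)
27101/f + 47153/M(-176, 18) = 27101/(-1348119709635/1538385112592) + 47153/(-176) = 27101*(-1538385112592/1348119709635) + 47153*(-1/176) = -41691774936355792/1348119709635 - 47153/176 = -7401320277467038547/237269068895760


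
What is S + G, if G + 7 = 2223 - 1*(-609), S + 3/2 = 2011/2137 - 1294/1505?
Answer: 18162319249/6432370 ≈ 2823.6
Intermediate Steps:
S = -9126001/6432370 (S = -3/2 + (2011/2137 - 1294/1505) = -3/2 + 261277/3216185 = -9126001/6432370 ≈ -1.4188)
G = 2825 (G = -7 + (2223 - 1*(-609)) = -7 + (2223 + 609) = -7 + 2832 = 2825)
S + G = -9126001/6432370 + 2825 = 18162319249/6432370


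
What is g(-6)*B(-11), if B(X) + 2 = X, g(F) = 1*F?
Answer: 78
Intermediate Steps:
g(F) = F
B(X) = -2 + X
g(-6)*B(-11) = -6*(-2 - 11) = -6*(-13) = 78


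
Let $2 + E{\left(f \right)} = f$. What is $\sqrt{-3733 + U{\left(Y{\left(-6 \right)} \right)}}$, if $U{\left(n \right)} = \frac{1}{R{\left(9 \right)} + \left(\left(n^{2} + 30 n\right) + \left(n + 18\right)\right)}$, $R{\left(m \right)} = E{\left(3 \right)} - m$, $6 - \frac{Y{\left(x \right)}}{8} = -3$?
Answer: $\frac{i \sqrt{205858054482}}{7426} \approx 61.098 i$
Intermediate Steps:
$E{\left(f \right)} = -2 + f$
$Y{\left(x \right)} = 72$ ($Y{\left(x \right)} = 48 - -24 = 48 + 24 = 72$)
$R{\left(m \right)} = 1 - m$ ($R{\left(m \right)} = \left(-2 + 3\right) - m = 1 - m$)
$U{\left(n \right)} = \frac{1}{10 + n^{2} + 31 n}$ ($U{\left(n \right)} = \frac{1}{\left(1 - 9\right) + \left(\left(n^{2} + 30 n\right) + \left(n + 18\right)\right)} = \frac{1}{\left(1 - 9\right) + \left(\left(n^{2} + 30 n\right) + \left(18 + n\right)\right)} = \frac{1}{-8 + \left(18 + n^{2} + 31 n\right)} = \frac{1}{10 + n^{2} + 31 n}$)
$\sqrt{-3733 + U{\left(Y{\left(-6 \right)} \right)}} = \sqrt{-3733 + \frac{1}{10 + 72^{2} + 31 \cdot 72}} = \sqrt{-3733 + \frac{1}{10 + 5184 + 2232}} = \sqrt{-3733 + \frac{1}{7426}} = \sqrt{- \frac{27721257}{7426}} = \frac{i \sqrt{205858054482}}{7426}$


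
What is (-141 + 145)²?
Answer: 16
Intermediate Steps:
(-141 + 145)² = 4² = 16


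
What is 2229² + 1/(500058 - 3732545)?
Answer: 16060420942766/3232487 ≈ 4.9684e+6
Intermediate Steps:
2229² + 1/(500058 - 3732545) = 4968441 + 1/(-3232487) = 4968441 - 1/3232487 = 16060420942766/3232487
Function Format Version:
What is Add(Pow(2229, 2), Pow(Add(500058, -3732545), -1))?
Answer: Rational(16060420942766, 3232487) ≈ 4.9684e+6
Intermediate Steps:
Add(Pow(2229, 2), Pow(Add(500058, -3732545), -1)) = Add(4968441, Pow(-3232487, -1)) = Add(4968441, Rational(-1, 3232487)) = Rational(16060420942766, 3232487)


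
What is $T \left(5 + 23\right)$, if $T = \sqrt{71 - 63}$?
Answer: $56 \sqrt{2} \approx 79.196$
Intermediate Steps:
$T = 2 \sqrt{2}$ ($T = \sqrt{8} = 2 \sqrt{2} \approx 2.8284$)
$T \left(5 + 23\right) = 2 \sqrt{2} \left(5 + 23\right) = 2 \sqrt{2} \cdot 28 = 56 \sqrt{2}$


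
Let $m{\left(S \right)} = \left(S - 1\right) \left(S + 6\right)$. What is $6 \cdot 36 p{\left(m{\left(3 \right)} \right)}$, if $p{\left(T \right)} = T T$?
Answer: $69984$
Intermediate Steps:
$m{\left(S \right)} = \left(-1 + S\right) \left(6 + S\right)$
$p{\left(T \right)} = T^{2}$
$6 \cdot 36 p{\left(m{\left(3 \right)} \right)} = 6 \cdot 36 \left(-6 + 3^{2} + 5 \cdot 3\right)^{2} = 216 \left(-6 + 9 + 15\right)^{2} = 216 \cdot 18^{2} = 216 \cdot 324 = 69984$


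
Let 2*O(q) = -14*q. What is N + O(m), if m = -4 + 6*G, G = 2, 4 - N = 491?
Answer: -543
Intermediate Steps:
N = -487 (N = 4 - 1*491 = 4 - 491 = -487)
m = 8 (m = -4 + 6*2 = -4 + 12 = 8)
O(q) = -7*q (O(q) = (-14*q)/2 = -7*q)
N + O(m) = -487 - 7*8 = -487 - 56 = -543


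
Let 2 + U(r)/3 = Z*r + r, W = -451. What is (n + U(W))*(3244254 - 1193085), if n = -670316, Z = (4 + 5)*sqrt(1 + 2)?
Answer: -1377718938075 - 24977084913*sqrt(3) ≈ -1.4210e+12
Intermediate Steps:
Z = 9*sqrt(3) ≈ 15.588
U(r) = -6 + 3*r + 27*r*sqrt(3) (U(r) = -6 + 3*((9*sqrt(3))*r + r) = -6 + 3*(9*r*sqrt(3) + r) = -6 + 3*(r + 9*r*sqrt(3)) = -6 + (3*r + 27*r*sqrt(3)) = -6 + 3*r + 27*r*sqrt(3))
(n + U(W))*(3244254 - 1193085) = (-670316 + (-6 + 3*(-451) + 27*(-451)*sqrt(3)))*(3244254 - 1193085) = (-670316 + (-6 - 1353 - 12177*sqrt(3)))*2051169 = (-670316 + (-1359 - 12177*sqrt(3)))*2051169 = (-671675 - 12177*sqrt(3))*2051169 = -1377718938075 - 24977084913*sqrt(3)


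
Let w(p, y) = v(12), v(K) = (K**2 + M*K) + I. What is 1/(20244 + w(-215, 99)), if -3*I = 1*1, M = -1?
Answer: 3/61127 ≈ 4.9078e-5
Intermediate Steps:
I = -1/3 ≈ -0.33333
v(K) = -1/3 + K**2 - K (v(K) = (K**2 - K) - 1/3 = -1/3 + K**2 - K)
w(p, y) = 395/3 (w(p, y) = -1/3 + 12**2 - 1*12 = -1/3 + 144 - 12 = 395/3)
1/(20244 + w(-215, 99)) = 1/(20244 + 395/3) = 1/(61127/3) = 3/61127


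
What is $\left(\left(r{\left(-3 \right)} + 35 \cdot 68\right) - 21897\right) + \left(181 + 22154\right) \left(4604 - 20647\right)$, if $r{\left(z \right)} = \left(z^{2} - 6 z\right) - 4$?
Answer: $-358339899$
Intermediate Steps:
$r{\left(z \right)} = -4 + z^{2} - 6 z$
$\left(\left(r{\left(-3 \right)} + 35 \cdot 68\right) - 21897\right) + \left(181 + 22154\right) \left(4604 - 20647\right) = \left(\left(\left(-4 + \left(-3\right)^{2} - -18\right) + 35 \cdot 68\right) - 21897\right) + \left(181 + 22154\right) \left(4604 - 20647\right) = \left(\left(\left(-4 + 9 + 18\right) + 2380\right) - 21897\right) + 22335 \left(-16043\right) = \left(\left(23 + 2380\right) - 21897\right) - 358320405 = \left(2403 - 21897\right) - 358320405 = -19494 - 358320405 = -358339899$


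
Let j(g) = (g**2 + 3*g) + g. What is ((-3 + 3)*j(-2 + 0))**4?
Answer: 0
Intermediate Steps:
j(g) = g**2 + 4*g
((-3 + 3)*j(-2 + 0))**4 = ((-3 + 3)*((-2 + 0)*(4 + (-2 + 0))))**4 = (0*(-2*(4 - 2)))**4 = (0*(-2*2))**4 = (0*(-4))**4 = 0**4 = 0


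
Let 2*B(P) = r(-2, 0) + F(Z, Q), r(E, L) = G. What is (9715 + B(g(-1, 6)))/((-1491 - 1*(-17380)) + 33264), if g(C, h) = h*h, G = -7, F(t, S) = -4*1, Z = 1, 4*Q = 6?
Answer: 19419/98306 ≈ 0.19754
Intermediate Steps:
Q = 3/2 (Q = (¼)*6 = 3/2 ≈ 1.5000)
F(t, S) = -4
r(E, L) = -7
g(C, h) = h²
B(P) = -11/2 (B(P) = (-7 - 4)/2 = (½)*(-11) = -11/2)
(9715 + B(g(-1, 6)))/((-1491 - 1*(-17380)) + 33264) = (9715 - 11/2)/((-1491 - 1*(-17380)) + 33264) = 19419/(2*((-1491 + 17380) + 33264)) = 19419/(2*(15889 + 33264)) = (19419/2)/49153 = (19419/2)*(1/49153) = 19419/98306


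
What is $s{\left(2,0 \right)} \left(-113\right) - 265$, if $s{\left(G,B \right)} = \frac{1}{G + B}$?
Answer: $- \frac{643}{2} \approx -321.5$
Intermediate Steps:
$s{\left(G,B \right)} = \frac{1}{B + G}$
$s{\left(2,0 \right)} \left(-113\right) - 265 = \frac{1}{0 + 2} \left(-113\right) - 265 = \frac{1}{2} \left(-113\right) - 265 = - \frac{113}{2} - 265 = - \frac{643}{2}$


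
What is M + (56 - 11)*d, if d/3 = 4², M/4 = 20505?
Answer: 84180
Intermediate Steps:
M = 82020 (M = 4*20505 = 82020)
d = 48 (d = 3*4² = 3*16 = 48)
M + (56 - 11)*d = 82020 + (56 - 11)*48 = 82020 + 45*48 = 82020 + 2160 = 84180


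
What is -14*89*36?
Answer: -44856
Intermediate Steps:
-14*89*36 = -1246*36 = -44856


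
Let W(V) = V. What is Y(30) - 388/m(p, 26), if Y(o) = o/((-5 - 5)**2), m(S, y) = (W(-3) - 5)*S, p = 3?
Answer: 247/15 ≈ 16.467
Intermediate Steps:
m(S, y) = -8*S (m(S, y) = (-3 - 5)*S = -8*S)
Y(o) = o/100 (Y(o) = o/((-10)**2) = o/100)
Y(30) - 388/m(p, 26) = (1/100)*30 - 388/(-8*3) = 3/10 - 388/(-24) = 3/10 - 1/24*(-388) = 3/10 + 97/6 = 247/15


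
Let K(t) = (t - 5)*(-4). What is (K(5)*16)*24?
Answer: 0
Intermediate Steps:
K(t) = 20 - 4*t (K(t) = (-5 + t)*(-4) = 20 - 4*t)
(K(5)*16)*24 = ((20 - 4*5)*16)*24 = ((20 - 20)*16)*24 = (0*16)*24 = 0*24 = 0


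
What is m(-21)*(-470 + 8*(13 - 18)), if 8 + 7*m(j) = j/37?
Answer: 161670/259 ≈ 624.21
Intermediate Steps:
m(j) = -8/7 + j/259 (m(j) = -8/7 + (j/37)/7 = -8/7 + j/259)
m(-21)*(-470 + 8*(13 - 18)) = (-8/7 + (1/259)*(-21))*(-470 + 8*(13 - 18)) = (-8/7 - 3/37)*(-470 + 8*(-5)) = -317*(-470 - 40)/259 = -317/259*(-510) = 161670/259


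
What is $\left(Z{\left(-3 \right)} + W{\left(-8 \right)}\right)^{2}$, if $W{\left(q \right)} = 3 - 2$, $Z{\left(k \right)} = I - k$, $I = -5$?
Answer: $1$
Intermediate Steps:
$Z{\left(k \right)} = -5 - k$
$W{\left(q \right)} = 1$ ($W{\left(q \right)} = 3 - 2 = 1$)
$\left(Z{\left(-3 \right)} + W{\left(-8 \right)}\right)^{2} = \left(\left(-5 - -3\right) + 1\right)^{2} = \left(\left(-5 + 3\right) + 1\right)^{2} = \left(-2 + 1\right)^{2} = \left(-1\right)^{2} = 1$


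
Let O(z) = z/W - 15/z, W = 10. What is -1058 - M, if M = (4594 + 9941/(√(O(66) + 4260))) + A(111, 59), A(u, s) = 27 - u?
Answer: -5568 - 9941*√51623110/469301 ≈ -5720.2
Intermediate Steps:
O(z) = -15/z + z/10 (O(z) = z/10 - 15/z = -15/z + z/10)
M = 4510 + 9941*√51623110/469301 (M = (4594 + 9941/(√((-15/66 + (⅒)*66) + 4260))) + (27 - 1*111) = (4594 + 9941/(√((-15*1/66 + 33/5) + 4260))) + (27 - 111) = (4594 + 9941/(√((-5/22 + 33/5) + 4260))) - 84 = (4594 + 9941/(√(701/110 + 4260))) - 84 = (4594 + 9941/(√(469301/110))) - 84 = (4594 + 9941/((√51623110/110))) - 84 = (4594 + 9941*(√51623110/469301)) - 84 = (4594 + 9941*√51623110/469301) - 84 = 4510 + 9941*√51623110/469301 ≈ 4662.2)
-1058 - M = -1058 - (4510 + 9941*√51623110/469301) = -1058 + (-4510 - 9941*√51623110/469301) = -5568 - 9941*√51623110/469301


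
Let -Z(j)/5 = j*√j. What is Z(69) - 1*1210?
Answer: -1210 - 345*√69 ≈ -4075.8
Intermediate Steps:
Z(j) = -5*j^(3/2) (Z(j) = -5*j*√j = -5*j^(3/2))
Z(69) - 1*1210 = -345*√69 - 1*1210 = -345*√69 - 1210 = -1210 - 345*√69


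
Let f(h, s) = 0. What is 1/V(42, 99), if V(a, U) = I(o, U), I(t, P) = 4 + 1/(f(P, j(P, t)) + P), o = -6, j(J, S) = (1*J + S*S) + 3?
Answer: 99/397 ≈ 0.24937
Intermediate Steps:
j(J, S) = 3 + J + S² (j(J, S) = (J + S²) + 3 = 3 + J + S²)
I(t, P) = 4 + 1/P (I(t, P) = 4 + 1/(0 + P) = 4 + 1/P)
V(a, U) = 4 + 1/U
1/V(42, 99) = 1/(4 + 1/99) = 1/(397/99) = 99/397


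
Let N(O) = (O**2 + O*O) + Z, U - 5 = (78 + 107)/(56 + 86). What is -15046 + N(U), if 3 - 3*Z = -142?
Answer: -451216351/30246 ≈ -14918.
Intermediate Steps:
U = 895/142 (U = 5 + (78 + 107)/(56 + 86) = 5 + 185/142 = 895/142 ≈ 6.3028)
Z = 145/3 (Z = 1 - 1/3*(-142) = 1 + 142/3 = 145/3 ≈ 48.333)
N(O) = 145/3 + 2*O**2 (N(O) = (O**2 + O*O) + 145/3 = (O**2 + O**2) + 145/3 = 2*O**2 + 145/3 = 145/3 + 2*O**2)
-15046 + N(U) = -15046 + (145/3 + 2*(895/142)**2) = -15046 + (145/3 + 2*(801025/20164)) = -15046 + (145/3 + 801025/10082) = -15046 + 3864965/30246 = -451216351/30246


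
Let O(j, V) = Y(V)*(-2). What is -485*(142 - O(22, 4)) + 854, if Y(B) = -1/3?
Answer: -203078/3 ≈ -67693.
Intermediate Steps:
Y(B) = -⅓ (Y(B) = -1*⅓ = -⅓)
O(j, V) = ⅔ (O(j, V) = -⅓*(-2) = ⅔)
-485*(142 - O(22, 4)) + 854 = -485*(142 - 1*⅔) + 854 = -485*(142 - ⅔) + 854 = -485*424/3 + 854 = -205640/3 + 854 = -203078/3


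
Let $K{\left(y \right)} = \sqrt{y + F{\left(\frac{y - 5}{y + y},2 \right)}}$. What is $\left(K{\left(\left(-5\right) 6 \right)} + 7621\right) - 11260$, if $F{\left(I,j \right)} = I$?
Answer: $-3639 + \frac{i \sqrt{1059}}{6} \approx -3639.0 + 5.4237 i$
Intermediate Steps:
$K{\left(y \right)} = \sqrt{y + \frac{-5 + y}{2 y}}$ ($K{\left(y \right)} = \sqrt{y + \frac{y - 5}{y + y}} = \sqrt{y + \frac{-5 + y}{2 y}}$)
$\left(K{\left(\left(-5\right) 6 \right)} + 7621\right) - 11260 = \left(\frac{\sqrt{2 - \frac{10}{\left(-5\right) 6} + 4 \left(\left(-5\right) 6\right)}}{2} + 7621\right) - 11260 = \left(\frac{\sqrt{2 - \frac{10}{-30} + 4 \left(-30\right)}}{2} + 7621\right) - 11260 = \left(\frac{\sqrt{2 - - \frac{1}{3} - 120}}{2} + 7621\right) - 11260 = \left(\frac{\sqrt{2 + \frac{1}{3} - 120}}{2} + 7621\right) - 11260 = \left(\frac{\sqrt{- \frac{353}{3}}}{2} + 7621\right) - 11260 = \left(\frac{\frac{1}{3} i \sqrt{1059}}{2} + 7621\right) - 11260 = \left(\frac{i \sqrt{1059}}{6} + 7621\right) - 11260 = \left(7621 + \frac{i \sqrt{1059}}{6}\right) - 11260 = -3639 + \frac{i \sqrt{1059}}{6}$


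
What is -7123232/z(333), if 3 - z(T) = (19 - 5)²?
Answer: 7123232/193 ≈ 36908.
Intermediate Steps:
z(T) = -193 (z(T) = 3 - (19 - 5)² = 3 - 1*14² = 3 - 1*196 = 3 - 196 = -193)
-7123232/z(333) = -7123232/(-193) = -7123232*(-1/193) = 7123232/193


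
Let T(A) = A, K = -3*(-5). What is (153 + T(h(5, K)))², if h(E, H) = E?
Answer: 24964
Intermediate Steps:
K = 15
(153 + T(h(5, K)))² = (153 + 5)² = 158² = 24964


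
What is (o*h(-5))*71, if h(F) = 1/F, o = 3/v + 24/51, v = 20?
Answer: -14981/1700 ≈ -8.8123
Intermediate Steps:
o = 211/340 (o = 3/20 + 24/51 = 3*(1/20) + 24*(1/51) = 3/20 + 8/17 = 211/340 ≈ 0.62059)
(o*h(-5))*71 = ((211/340)/(-5))*71 = ((211/340)*(-⅕))*71 = -211/1700*71 = -14981/1700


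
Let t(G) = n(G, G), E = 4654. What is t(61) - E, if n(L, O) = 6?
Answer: -4648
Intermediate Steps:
t(G) = 6
t(61) - E = 6 - 1*4654 = 6 - 4654 = -4648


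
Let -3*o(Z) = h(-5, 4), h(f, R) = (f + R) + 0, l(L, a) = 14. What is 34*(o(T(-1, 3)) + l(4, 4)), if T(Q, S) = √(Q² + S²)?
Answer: 1462/3 ≈ 487.33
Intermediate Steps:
h(f, R) = R + f (h(f, R) = (R + f) + 0 = R + f)
o(Z) = ⅓ (o(Z) = -(4 - 5)/3 = -⅓*(-1) = ⅓)
34*(o(T(-1, 3)) + l(4, 4)) = 34*(⅓ + 14) = 34*(43/3) = 1462/3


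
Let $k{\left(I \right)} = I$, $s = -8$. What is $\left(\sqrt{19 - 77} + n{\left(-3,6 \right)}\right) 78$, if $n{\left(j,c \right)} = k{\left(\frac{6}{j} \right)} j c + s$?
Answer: $2184 + 78 i \sqrt{58} \approx 2184.0 + 594.03 i$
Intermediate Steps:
$n{\left(j,c \right)} = -8 + 6 c$ ($n{\left(j,c \right)} = \frac{6}{j} j c - 8 = 6 c - 8 = -8 + 6 c$)
$\left(\sqrt{19 - 77} + n{\left(-3,6 \right)}\right) 78 = \left(\sqrt{19 - 77} + \left(-8 + 6 \cdot 6\right)\right) 78 = \left(\sqrt{-58} + \left(-8 + 36\right)\right) 78 = \left(i \sqrt{58} + 28\right) 78 = \left(28 + i \sqrt{58}\right) 78 = 2184 + 78 i \sqrt{58}$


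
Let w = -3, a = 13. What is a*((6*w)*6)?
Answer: -1404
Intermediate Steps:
a*((6*w)*6) = 13*((6*(-3))*6) = 13*(-18*6) = 13*(-108) = -1404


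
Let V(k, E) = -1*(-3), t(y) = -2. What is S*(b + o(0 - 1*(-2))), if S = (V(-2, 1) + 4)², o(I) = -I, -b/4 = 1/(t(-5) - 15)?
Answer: -1470/17 ≈ -86.471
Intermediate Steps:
V(k, E) = 3
b = 4/17 (b = -4/(-2 - 15) = -4/(-17) = -4*(-1/17) = 4/17 ≈ 0.23529)
S = 49 (S = (3 + 4)² = 7² = 49)
S*(b + o(0 - 1*(-2))) = 49*(4/17 - (0 - 1*(-2))) = 49*(4/17 - (0 + 2)) = 49*(4/17 - 1*2) = 49*(4/17 - 2) = 49*(-30/17) = -1470/17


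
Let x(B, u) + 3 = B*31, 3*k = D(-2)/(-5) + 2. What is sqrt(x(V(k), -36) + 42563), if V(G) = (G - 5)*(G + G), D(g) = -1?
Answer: 8*sqrt(148943)/15 ≈ 205.83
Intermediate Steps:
k = 11/15 (k = (-1/(-5) + 2)/3 = (-1*(-1/5) + 2)/3 = (1/5 + 2)/3 = (1/3)*(11/5) = 11/15 ≈ 0.73333)
V(G) = 2*G*(-5 + G) (V(G) = (-5 + G)*(2*G) = 2*G*(-5 + G))
x(B, u) = -3 + 31*B (x(B, u) = -3 + B*31 = -3 + 31*B)
sqrt(x(V(k), -36) + 42563) = sqrt((-3 + 31*(2*(11/15)*(-5 + 11/15))) + 42563) = sqrt((-3 + 31*(2*(11/15)*(-64/15))) + 42563) = sqrt((-3 + 31*(-1408/225)) + 42563) = sqrt((-3 - 43648/225) + 42563) = sqrt(-44323/225 + 42563) = sqrt(9532352/225) = 8*sqrt(148943)/15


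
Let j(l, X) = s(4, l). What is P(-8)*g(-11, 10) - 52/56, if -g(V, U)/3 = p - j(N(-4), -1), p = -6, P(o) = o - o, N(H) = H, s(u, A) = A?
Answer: -13/14 ≈ -0.92857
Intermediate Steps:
j(l, X) = l
P(o) = 0
g(V, U) = 6 (g(V, U) = -3*(-6 - 1*(-4)) = -3*(-6 + 4) = -3*(-2) = 6)
P(-8)*g(-11, 10) - 52/56 = 0*6 - 52/56 = 0 - 52*1/56 = 0 - 13/14 = -13/14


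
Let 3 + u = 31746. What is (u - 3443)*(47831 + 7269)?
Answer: 1559330000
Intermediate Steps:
u = 31743 (u = -3 + 31746 = 31743)
(u - 3443)*(47831 + 7269) = (31743 - 3443)*(47831 + 7269) = 28300*55100 = 1559330000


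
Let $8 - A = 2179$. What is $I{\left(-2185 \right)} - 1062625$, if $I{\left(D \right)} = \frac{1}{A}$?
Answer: $- \frac{2306958876}{2171} \approx -1.0626 \cdot 10^{6}$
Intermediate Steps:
$A = -2171$ ($A = 8 - 2179 = -2171$)
$I{\left(D \right)} = - \frac{1}{2171}$ ($I{\left(D \right)} = \frac{1}{-2171} = - \frac{1}{2171}$)
$I{\left(-2185 \right)} - 1062625 = - \frac{1}{2171} - 1062625 = - \frac{2306958876}{2171}$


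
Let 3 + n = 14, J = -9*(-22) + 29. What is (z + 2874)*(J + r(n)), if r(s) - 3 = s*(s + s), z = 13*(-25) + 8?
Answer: 1206904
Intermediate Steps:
z = -317 (z = -325 + 8 = -317)
J = 227 (J = 198 + 29 = 227)
n = 11 (n = -3 + 14 = 11)
r(s) = 3 + 2*s**2 (r(s) = 3 + s*(s + s) = 3 + s*(2*s) = 3 + 2*s**2)
(z + 2874)*(J + r(n)) = (-317 + 2874)*(227 + (3 + 2*11**2)) = 2557*(227 + (3 + 2*121)) = 2557*(227 + (3 + 242)) = 2557*(227 + 245) = 2557*472 = 1206904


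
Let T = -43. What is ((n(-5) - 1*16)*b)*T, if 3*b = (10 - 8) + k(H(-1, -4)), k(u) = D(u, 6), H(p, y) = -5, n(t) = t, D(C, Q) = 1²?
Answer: 903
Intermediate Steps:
D(C, Q) = 1
k(u) = 1
b = 1 (b = ((10 - 8) + 1)/3 = (2 + 1)/3 = (⅓)*3 = 1)
((n(-5) - 1*16)*b)*T = ((-5 - 1*16)*1)*(-43) = ((-5 - 16)*1)*(-43) = -21*1*(-43) = -21*(-43) = 903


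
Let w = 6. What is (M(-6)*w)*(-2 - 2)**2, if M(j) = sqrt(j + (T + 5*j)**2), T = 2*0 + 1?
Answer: 96*sqrt(835) ≈ 2774.1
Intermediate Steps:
T = 1 (T = 0 + 1 = 1)
M(j) = sqrt(j + (1 + 5*j)**2)
(M(-6)*w)*(-2 - 2)**2 = (sqrt(-6 + (1 + 5*(-6))**2)*6)*(-2 - 2)**2 = (sqrt(-6 + (1 - 30)**2)*6)*(-4)**2 = (sqrt(-6 + (-29)**2)*6)*16 = (sqrt(-6 + 841)*6)*16 = (sqrt(835)*6)*16 = (6*sqrt(835))*16 = 96*sqrt(835)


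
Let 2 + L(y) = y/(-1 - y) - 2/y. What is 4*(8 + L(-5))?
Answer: 103/5 ≈ 20.600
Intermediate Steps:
L(y) = -2 - 2/y + y/(-1 - y) (L(y) = -2 + (y/(-1 - y) - 2/y) = -2 + (-2/y + y/(-1 - y)) = -2 - 2/y + y/(-1 - y))
4*(8 + L(-5)) = 4*(8 + (-2 - 4*(-5) - 3*(-5)²)/((-5)*(1 - 5))) = 4*(8 - ⅕*(-2 + 20 - 3*25)/(-4)) = 4*(8 - ⅕*(-¼)*(-2 + 20 - 75)) = 4*(8 - ⅕*(-¼)*(-57)) = 4*(8 - 57/20) = 4*(103/20) = 103/5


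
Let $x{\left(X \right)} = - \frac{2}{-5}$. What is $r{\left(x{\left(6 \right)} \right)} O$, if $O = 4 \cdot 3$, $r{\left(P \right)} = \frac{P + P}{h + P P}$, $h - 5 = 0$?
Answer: $\frac{80}{43} \approx 1.8605$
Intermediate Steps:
$h = 5$ ($h = 5 + 0 = 5$)
$x{\left(X \right)} = \frac{2}{5}$ ($x{\left(X \right)} = \left(-2\right) \left(- \frac{1}{5}\right) = \frac{2}{5}$)
$r{\left(P \right)} = \frac{2 P}{5 + P^{2}}$ ($r{\left(P \right)} = \frac{P + P}{5 + P P} = \frac{2 P}{5 + P^{2}}$)
$O = 12$
$r{\left(x{\left(6 \right)} \right)} O = 2 \cdot \frac{2}{5} \frac{1}{5 + \left(\frac{2}{5}\right)^{2}} \cdot 12 = 2 \cdot \frac{2}{5} \frac{1}{5 + \frac{4}{25}} \cdot 12 = 2 \cdot \frac{2}{5} \frac{1}{\frac{129}{25}} \cdot 12 = 2 \cdot \frac{2}{5} \cdot \frac{25}{129} \cdot 12 = \frac{20}{129} \cdot 12 = \frac{80}{43}$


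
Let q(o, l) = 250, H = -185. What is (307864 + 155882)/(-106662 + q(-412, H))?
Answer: -231873/53206 ≈ -4.3580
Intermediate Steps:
(307864 + 155882)/(-106662 + q(-412, H)) = (307864 + 155882)/(-106662 + 250) = 463746/(-106412) = 463746*(-1/106412) = -231873/53206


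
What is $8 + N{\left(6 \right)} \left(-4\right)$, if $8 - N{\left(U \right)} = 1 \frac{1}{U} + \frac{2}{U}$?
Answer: $-22$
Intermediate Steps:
$N{\left(U \right)} = 8 - \frac{3}{U}$ ($N{\left(U \right)} = 8 - \left(1 \frac{1}{U} + \frac{2}{U}\right) = 8 - \left(\frac{1}{U} + \frac{2}{U}\right) = 8 - \frac{3}{U}$)
$8 + N{\left(6 \right)} \left(-4\right) = 8 + \left(8 - \frac{3}{6}\right) \left(-4\right) = 8 + \left(8 - \frac{1}{2}\right) \left(-4\right) = 8 + \frac{15}{2} \left(-4\right) = 8 - 30 = -22$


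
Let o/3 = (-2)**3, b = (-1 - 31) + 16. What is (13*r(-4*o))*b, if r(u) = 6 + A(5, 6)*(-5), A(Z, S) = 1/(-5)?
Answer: -1456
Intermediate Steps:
b = -16 (b = -32 + 16 = -16)
o = -24 (o = 3*(-2)**3 = 3*(-8) = -24)
A(Z, S) = -1/5
r(u) = 7 (r(u) = 6 - 1/5*(-5) = 6 + 1 = 7)
(13*r(-4*o))*b = (13*7)*(-16) = 91*(-16) = -1456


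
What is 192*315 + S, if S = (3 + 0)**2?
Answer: 60489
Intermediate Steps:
S = 9 (S = 3**2 = 9)
192*315 + S = 192*315 + 9 = 60480 + 9 = 60489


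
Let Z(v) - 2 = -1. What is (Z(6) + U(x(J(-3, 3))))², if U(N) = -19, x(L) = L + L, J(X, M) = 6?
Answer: 324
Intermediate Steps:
x(L) = 2*L
Z(v) = 1 (Z(v) = 2 - 1 = 1)
(Z(6) + U(x(J(-3, 3))))² = (1 - 19)² = (-18)² = 324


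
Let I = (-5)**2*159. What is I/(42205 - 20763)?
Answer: 3975/21442 ≈ 0.18538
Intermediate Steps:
I = 3975 (I = 25*159 = 3975)
I/(42205 - 20763) = 3975/(42205 - 20763) = 3975/21442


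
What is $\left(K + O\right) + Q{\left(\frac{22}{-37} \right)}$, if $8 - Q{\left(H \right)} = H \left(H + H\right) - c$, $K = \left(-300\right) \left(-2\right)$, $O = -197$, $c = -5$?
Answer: $\frac{554846}{1369} \approx 405.29$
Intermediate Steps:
$K = 600$
$Q{\left(H \right)} = 3 - 2 H^{2}$ ($Q{\left(H \right)} = 8 - \left(H \left(H + H\right) - -5\right) = 8 - \left(H 2 H + 5\right) = 8 - \left(2 H^{2} + 5\right) = 8 - \left(5 + 2 H^{2}\right) = 3 - 2 H^{2}$)
$\left(K + O\right) + Q{\left(\frac{22}{-37} \right)} = \left(600 - 197\right) + \left(3 - 2 \left(\frac{22}{-37}\right)^{2}\right) = 403 + \left(3 - 2 \left(22 \left(- \frac{1}{37}\right)\right)^{2}\right) = 403 + \left(3 - 2 \left(- \frac{22}{37}\right)^{2}\right) = 403 + \left(3 - \frac{968}{1369}\right) = 403 + \frac{3139}{1369} = \frac{554846}{1369}$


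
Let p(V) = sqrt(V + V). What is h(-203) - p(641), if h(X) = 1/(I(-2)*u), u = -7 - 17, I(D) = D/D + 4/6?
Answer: -1/40 - sqrt(1282) ≈ -35.830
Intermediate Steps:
I(D) = 5/3 (I(D) = 1 + 4*(1/6) = 1 + 2/3 = 5/3)
u = -24
p(V) = sqrt(2)*sqrt(V) (p(V) = sqrt(2*V) = sqrt(2)*sqrt(V))
h(X) = -1/40 (h(X) = 1/((5/3)*(-24)) = 1/(-40) = -1/40)
h(-203) - p(641) = -1/40 - sqrt(2)*sqrt(641) = -1/40 - sqrt(1282)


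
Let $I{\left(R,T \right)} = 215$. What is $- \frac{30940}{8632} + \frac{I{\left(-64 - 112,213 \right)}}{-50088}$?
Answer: $- \frac{14919025}{4157304} \approx -3.5886$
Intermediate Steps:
$- \frac{30940}{8632} + \frac{I{\left(-64 - 112,213 \right)}}{-50088} = - \frac{30940}{8632} + \frac{215}{-50088} = \left(-30940\right) \frac{1}{8632} + 215 \left(- \frac{1}{50088}\right) = - \frac{595}{166} - \frac{215}{50088} = - \frac{14919025}{4157304}$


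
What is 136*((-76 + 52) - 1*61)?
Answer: -11560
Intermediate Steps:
136*((-76 + 52) - 1*61) = 136*(-24 - 61) = 136*(-85) = -11560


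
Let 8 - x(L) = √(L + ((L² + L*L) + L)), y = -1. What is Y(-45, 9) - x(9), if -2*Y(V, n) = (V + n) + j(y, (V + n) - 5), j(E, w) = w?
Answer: 61/2 + 6*√5 ≈ 43.916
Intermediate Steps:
x(L) = 8 - √(2*L + 2*L²) (x(L) = 8 - √(L + ((L² + L*L) + L)) = 8 - √(L + ((L² + L²) + L)) = 8 - √(L + (2*L² + L)) = 8 - √(L + (L + 2*L²)) = 8 - √(2*L + 2*L²))
Y(V, n) = 5/2 - V - n (Y(V, n) = -((V + n) + ((V + n) - 5))/2 = -((V + n) + (-5 + V + n))/2 = -(-5 + 2*V + 2*n)/2 = 5/2 - V - n)
Y(-45, 9) - x(9) = (5/2 - 1*(-45) - 1*9) - (8 - √2*√(9*(1 + 9))) = (5/2 + 45 - 9) - (8 - √2*√(9*10)) = 77/2 - (8 - √2*√90) = 77/2 - (8 - √2*3*√10) = 77/2 - (8 - 6*√5) = 77/2 + (-8 + 6*√5) = 61/2 + 6*√5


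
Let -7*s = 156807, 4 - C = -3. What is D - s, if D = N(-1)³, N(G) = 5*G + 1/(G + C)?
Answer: 4814227/216 ≈ 22288.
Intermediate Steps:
C = 7 (C = 4 - 1*(-3) = 4 + 3 = 7)
N(G) = 1/(7 + G) + 5*G (N(G) = 5*G + 1/(G + 7) = 5*G + 1/(7 + G) = 1/(7 + G) + 5*G)
s = -22401 (s = -⅐*156807 = -22401)
D = -24389/216 (D = ((1 + 5*(-1)² + 35*(-1))/(7 - 1))³ = ((1 + 5*1 - 35)/6)³ = ((1 + 5 - 35)/6)³ = ((⅙)*(-29))³ = (-29/6)³ = -24389/216 ≈ -112.91)
D - s = -24389/216 - 1*(-22401) = -24389/216 + 22401 = 4814227/216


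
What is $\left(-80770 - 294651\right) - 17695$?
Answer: $-393116$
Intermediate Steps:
$\left(-80770 - 294651\right) - 17695 = -375421 + \left(-44242 + 26547\right) = -375421 - 17695 = -393116$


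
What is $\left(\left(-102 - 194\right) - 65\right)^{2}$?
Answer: $130321$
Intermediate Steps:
$\left(\left(-102 - 194\right) - 65\right)^{2} = \left(-296 - 65\right)^{2} = \left(-361\right)^{2} = 130321$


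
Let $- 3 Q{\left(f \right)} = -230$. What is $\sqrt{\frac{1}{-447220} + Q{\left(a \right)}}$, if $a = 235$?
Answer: $\frac{\sqrt{34500987142755}}{670830} \approx 8.756$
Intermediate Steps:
$Q{\left(f \right)} = \frac{230}{3}$ ($Q{\left(f \right)} = \left(- \frac{1}{3}\right) \left(-230\right) = \frac{230}{3}$)
$\sqrt{\frac{1}{-447220} + Q{\left(a \right)}} = \sqrt{\frac{1}{-447220} + \frac{230}{3}} = \sqrt{- \frac{1}{447220} + \frac{230}{3}} = \sqrt{\frac{102860597}{1341660}} = \frac{\sqrt{34500987142755}}{670830}$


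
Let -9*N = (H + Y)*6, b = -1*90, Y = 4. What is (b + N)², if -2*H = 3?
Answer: 75625/9 ≈ 8402.8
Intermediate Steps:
H = -3/2 (H = -½*3 = -3/2 ≈ -1.5000)
b = -90
N = -5/3 (N = -(-3/2 + 4)*6/9 = -5*6/18 = -⅑*15 = -5/3 ≈ -1.6667)
(b + N)² = (-90 - 5/3)² = (-275/3)² = 75625/9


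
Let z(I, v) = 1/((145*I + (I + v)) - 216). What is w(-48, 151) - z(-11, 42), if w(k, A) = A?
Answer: 268781/1780 ≈ 151.00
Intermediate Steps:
z(I, v) = 1/(-216 + v + 146*I) (z(I, v) = 1/((v + 146*I) - 216) = 1/(-216 + v + 146*I))
w(-48, 151) - z(-11, 42) = 151 - 1/(-216 + 42 + 146*(-11)) = 151 - 1/(-216 + 42 - 1606) = 151 - 1/(-1780) = 151 - 1*(-1/1780) = 151 + 1/1780 = 268781/1780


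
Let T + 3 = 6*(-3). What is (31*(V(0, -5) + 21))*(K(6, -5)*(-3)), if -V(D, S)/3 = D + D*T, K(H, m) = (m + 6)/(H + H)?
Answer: -651/4 ≈ -162.75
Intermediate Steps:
T = -21 (T = -3 + 6*(-3) = -3 - 18 = -21)
K(H, m) = (6 + m)/(2*H) (K(H, m) = (6 + m)/((2*H)) = (6 + m)*(1/(2*H)) = (6 + m)/(2*H))
V(D, S) = 60*D (V(D, S) = -3*(D + D*(-21)) = -3*(D - 21*D) = -(-60)*D = 60*D)
(31*(V(0, -5) + 21))*(K(6, -5)*(-3)) = (31*(60*0 + 21))*(((½)*(6 - 5)/6)*(-3)) = (31*(0 + 21))*(((½)*(⅙)*1)*(-3)) = (31*21)*((1/12)*(-3)) = 651*(-¼) = -651/4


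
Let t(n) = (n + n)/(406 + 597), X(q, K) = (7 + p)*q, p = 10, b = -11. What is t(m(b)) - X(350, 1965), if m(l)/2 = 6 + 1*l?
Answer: -5967870/1003 ≈ -5950.0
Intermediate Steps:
X(q, K) = 17*q (X(q, K) = (7 + 10)*q = 17*q)
m(l) = 12 + 2*l (m(l) = 2*(6 + 1*l) = 2*(6 + l) = 12 + 2*l)
t(n) = 2*n/1003 (t(n) = (2*n)/1003 = (2*n)*(1/1003) = 2*n/1003)
t(m(b)) - X(350, 1965) = 2*(12 + 2*(-11))/1003 - 17*350 = 2*(12 - 22)/1003 - 1*5950 = (2/1003)*(-10) - 5950 = -20/1003 - 5950 = -5967870/1003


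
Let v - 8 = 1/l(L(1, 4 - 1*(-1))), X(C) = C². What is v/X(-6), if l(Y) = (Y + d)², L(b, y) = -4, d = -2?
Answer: 289/1296 ≈ 0.22299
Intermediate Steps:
l(Y) = (-2 + Y)² (l(Y) = (Y - 2)² = (-2 + Y)²)
v = 289/36 (v = 8 + 1/((-2 - 4)²) = 8 + 1/((-6)²) = 8 + 1/36 = 289/36 ≈ 8.0278)
v/X(-6) = 289/(36*((-6)²)) = (289/36)/36 = (289/36)*(1/36) = 289/1296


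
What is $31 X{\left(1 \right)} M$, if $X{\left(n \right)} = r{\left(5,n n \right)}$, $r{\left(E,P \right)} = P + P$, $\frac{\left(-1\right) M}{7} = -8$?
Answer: $3472$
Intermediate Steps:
$M = 56$ ($M = \left(-7\right) \left(-8\right) = 56$)
$r{\left(E,P \right)} = 2 P$
$X{\left(n \right)} = 2 n^{2}$ ($X{\left(n \right)} = 2 n n = 2 n^{2}$)
$31 X{\left(1 \right)} M = 31 \cdot 2 \cdot 1^{2} \cdot 56 = 31 \cdot 2 \cdot 1 \cdot 56 = 31 \cdot 2 \cdot 56 = 62 \cdot 56 = 3472$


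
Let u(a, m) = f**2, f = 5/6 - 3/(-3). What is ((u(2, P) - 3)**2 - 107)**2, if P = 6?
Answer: 19183081009/1679616 ≈ 11421.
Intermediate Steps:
f = 11/6 (f = 5*(1/6) - 3*(-1/3) = 5/6 + 1 = 11/6 ≈ 1.8333)
u(a, m) = 121/36 (u(a, m) = (11/6)**2 = 121/36)
((u(2, P) - 3)**2 - 107)**2 = ((121/36 - 3)**2 - 107)**2 = ((13/36)**2 - 107)**2 = (169/1296 - 107)**2 = (-138503/1296)**2 = 19183081009/1679616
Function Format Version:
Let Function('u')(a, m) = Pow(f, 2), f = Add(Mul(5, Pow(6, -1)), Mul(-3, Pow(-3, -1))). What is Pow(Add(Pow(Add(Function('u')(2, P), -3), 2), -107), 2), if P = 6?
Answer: Rational(19183081009, 1679616) ≈ 11421.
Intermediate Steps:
f = Rational(11, 6) (f = Add(Mul(5, Rational(1, 6)), Mul(-3, Rational(-1, 3))) = Add(Rational(5, 6), 1) = Rational(11, 6) ≈ 1.8333)
Function('u')(a, m) = Rational(121, 36) (Function('u')(a, m) = Pow(Rational(11, 6), 2) = Rational(121, 36))
Pow(Add(Pow(Add(Function('u')(2, P), -3), 2), -107), 2) = Pow(Add(Pow(Add(Rational(121, 36), -3), 2), -107), 2) = Pow(Add(Pow(Rational(13, 36), 2), -107), 2) = Pow(Add(Rational(169, 1296), -107), 2) = Pow(Rational(-138503, 1296), 2) = Rational(19183081009, 1679616)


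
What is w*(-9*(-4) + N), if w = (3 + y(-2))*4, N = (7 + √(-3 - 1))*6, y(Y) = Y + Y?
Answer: -312 - 48*I ≈ -312.0 - 48.0*I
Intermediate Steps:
y(Y) = 2*Y
N = 42 + 12*I (N = (7 + √(-4))*6 = (7 + 2*I)*6 = 42 + 12*I ≈ 42.0 + 12.0*I)
w = -4 (w = (3 + 2*(-2))*4 = (3 - 4)*4 = -1*4 = -4)
w*(-9*(-4) + N) = -4*(-9*(-4) + (42 + 12*I)) = -4*(36 + (42 + 12*I)) = -4*(78 + 12*I) = -312 - 48*I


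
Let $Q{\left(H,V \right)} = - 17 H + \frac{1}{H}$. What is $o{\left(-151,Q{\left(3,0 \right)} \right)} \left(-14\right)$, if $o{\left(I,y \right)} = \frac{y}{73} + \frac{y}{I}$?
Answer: $\frac{55328}{11023} \approx 5.0193$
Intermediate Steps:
$Q{\left(H,V \right)} = \frac{1}{H} - 17 H$
$o{\left(I,y \right)} = \frac{y}{73} + \frac{y}{I}$ ($o{\left(I,y \right)} = y \frac{1}{73} + \frac{y}{I} = \frac{y}{73} + \frac{y}{I}$)
$o{\left(-151,Q{\left(3,0 \right)} \right)} \left(-14\right) = \left(\frac{\frac{1}{3} - 51}{73} + \frac{\frac{1}{3} - 51}{-151}\right) \left(-14\right) = \left(\frac{\frac{1}{3} - 51}{73} + \left(\frac{1}{3} - 51\right) \left(- \frac{1}{151}\right)\right) \left(-14\right) = \left(\frac{1}{73} \left(- \frac{152}{3}\right) - - \frac{152}{453}\right) \left(-14\right) = \left(- \frac{152}{219} + \frac{152}{453}\right) \left(-14\right) = \left(- \frac{3952}{11023}\right) \left(-14\right) = \frac{55328}{11023}$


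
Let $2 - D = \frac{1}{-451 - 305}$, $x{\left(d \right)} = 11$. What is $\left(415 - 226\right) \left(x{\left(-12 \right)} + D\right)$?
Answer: $\frac{9829}{4} \approx 2457.3$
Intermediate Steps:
$D = \frac{1513}{756}$ ($D = 2 - \frac{1}{-451 - 305} = 2 - \frac{1}{-756} = 2 - - \frac{1}{756} = 2 + \frac{1}{756} = \frac{1513}{756} \approx 2.0013$)
$\left(415 - 226\right) \left(x{\left(-12 \right)} + D\right) = \left(415 - 226\right) \left(11 + \frac{1513}{756}\right) = 189 \cdot \frac{9829}{756} = \frac{9829}{4}$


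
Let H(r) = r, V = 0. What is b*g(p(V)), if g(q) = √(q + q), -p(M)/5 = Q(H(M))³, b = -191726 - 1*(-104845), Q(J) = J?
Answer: 0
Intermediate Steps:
b = -86881 (b = -191726 + 104845 = -86881)
p(M) = -5*M³
g(q) = √2*√q (g(q) = √(2*q) = √2*√q)
b*g(p(V)) = -86881*√2*√(-5*0³) = -86881*√2*√(-5*0) = -86881*√2*√0 = -86881*√2*0 = -86881*0 = 0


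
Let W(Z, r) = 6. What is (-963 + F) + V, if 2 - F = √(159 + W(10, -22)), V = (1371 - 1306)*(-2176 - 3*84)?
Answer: -158781 - √165 ≈ -1.5879e+5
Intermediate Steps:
V = -157820 (V = 65*(-2176 - 252) = 65*(-2428) = -157820)
F = 2 - √165 (F = 2 - √(159 + 6) = 2 - √165 ≈ -10.845)
(-963 + F) + V = (-963 + (2 - √165)) - 157820 = (-961 - √165) - 157820 = -158781 - √165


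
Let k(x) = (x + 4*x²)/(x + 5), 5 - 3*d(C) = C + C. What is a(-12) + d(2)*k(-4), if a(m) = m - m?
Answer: 20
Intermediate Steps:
d(C) = 5/3 - 2*C/3 (d(C) = 5/3 - (C + C)/3 = 5/3 - 2*C/3)
a(m) = 0
k(x) = (x + 4*x²)/(5 + x)
a(-12) + d(2)*k(-4) = 0 + (5/3 - ⅔*2)*(-4*(1 + 4*(-4))/(5 - 4)) = 0 + (5/3 - 4/3)*(-4*(1 - 16)/1) = 0 + (-4*1*(-15))/3 = 0 + (⅓)*60 = 0 + 20 = 20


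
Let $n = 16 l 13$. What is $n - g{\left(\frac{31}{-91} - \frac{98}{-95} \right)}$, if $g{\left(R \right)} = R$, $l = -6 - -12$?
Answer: $\frac{10782987}{8645} \approx 1247.3$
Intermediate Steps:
$l = 6$ ($l = -6 + 12 = 6$)
$n = 1248$ ($n = 16 \cdot 6 \cdot 13 = 96 \cdot 13 = 1248$)
$n - g{\left(\frac{31}{-91} - \frac{98}{-95} \right)} = 1248 - \left(\frac{31}{-91} - \frac{98}{-95}\right) = 1248 - \left(31 \left(- \frac{1}{91}\right) - - \frac{98}{95}\right) = 1248 - \left(- \frac{31}{91} + \frac{98}{95}\right) = 1248 - \frac{5973}{8645} = \frac{10782987}{8645}$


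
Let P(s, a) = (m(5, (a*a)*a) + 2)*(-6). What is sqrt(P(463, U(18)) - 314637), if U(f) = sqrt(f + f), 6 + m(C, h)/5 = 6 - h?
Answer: 3*I*sqrt(34241) ≈ 555.13*I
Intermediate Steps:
m(C, h) = -5*h (m(C, h) = -30 + 5*(6 - h) = -30 + (30 - 5*h) = -5*h)
U(f) = sqrt(2)*sqrt(f) (U(f) = sqrt(2*f) = sqrt(2)*sqrt(f))
P(s, a) = -12 + 30*a**3 (P(s, a) = (-5*a*a*a + 2)*(-6) = (-5*a**2*a + 2)*(-6) = (-5*a**3 + 2)*(-6) = (2 - 5*a**3)*(-6) = -12 + 30*a**3)
sqrt(P(463, U(18)) - 314637) = sqrt((-12 + 30*(sqrt(2)*sqrt(18))**3) - 314637) = sqrt((-12 + 30*(sqrt(2)*(3*sqrt(2)))**3) - 314637) = sqrt((-12 + 30*6**3) - 314637) = sqrt((-12 + 30*216) - 314637) = sqrt((-12 + 6480) - 314637) = sqrt(6468 - 314637) = sqrt(-308169) = 3*I*sqrt(34241)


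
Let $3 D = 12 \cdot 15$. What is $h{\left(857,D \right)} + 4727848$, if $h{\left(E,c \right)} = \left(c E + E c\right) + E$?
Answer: $4831545$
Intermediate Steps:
$D = 60$ ($D = \frac{12 \cdot 15}{3} = \frac{1}{3} \cdot 180 = 60$)
$h{\left(E,c \right)} = E + 2 E c$ ($h{\left(E,c \right)} = \left(E c + E c\right) + E = 2 E c + E = E + 2 E c$)
$h{\left(857,D \right)} + 4727848 = 857 \left(1 + 2 \cdot 60\right) + 4727848 = 857 \left(1 + 120\right) + 4727848 = 857 \cdot 121 + 4727848 = 103697 + 4727848 = 4831545$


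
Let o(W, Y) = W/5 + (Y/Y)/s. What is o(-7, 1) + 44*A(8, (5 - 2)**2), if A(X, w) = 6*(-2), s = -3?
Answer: -7946/15 ≈ -529.73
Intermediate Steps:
A(X, w) = -12
o(W, Y) = -1/3 + W/5 (o(W, Y) = W/5 + (Y/Y)/(-3) = W*(1/5) + 1*(-1/3) = W/5 - 1/3 = -1/3 + W/5)
o(-7, 1) + 44*A(8, (5 - 2)**2) = (-1/3 + (1/5)*(-7)) + 44*(-12) = (-1/3 - 7/5) - 528 = -26/15 - 528 = -7946/15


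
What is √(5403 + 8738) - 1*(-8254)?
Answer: 8254 + √14141 ≈ 8372.9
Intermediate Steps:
√(5403 + 8738) - 1*(-8254) = √14141 + 8254 = 8254 + √14141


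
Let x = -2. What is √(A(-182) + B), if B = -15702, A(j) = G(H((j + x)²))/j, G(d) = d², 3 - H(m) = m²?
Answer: I*√1414904947462077134/14 ≈ 8.4964e+7*I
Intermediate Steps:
H(m) = 3 - m²
A(j) = (3 - (-2 + j)⁴)²/j (A(j) = (3 - ((j - 2)²)²)²/j = (3 - ((-2 + j)²)²)²/j = (3 - (-2 + j)⁴)²/j)
√(A(-182) + B) = √((-3 + (-2 - 182)⁴)²/(-182) - 15702) = √(-(-3 + (-184)⁴)²/182 - 15702) = √(-(-3 + 1146228736)²/182 - 15702) = √(-1/182*1146228733² - 15702) = √(-1/182*1313840308354785289 - 15702) = √(-101064639104214253/14 - 15702) = √(-101064639104434081/14) = I*√1414904947462077134/14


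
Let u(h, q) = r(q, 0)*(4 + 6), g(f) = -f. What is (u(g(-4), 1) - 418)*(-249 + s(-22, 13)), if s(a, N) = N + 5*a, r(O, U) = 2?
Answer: 137708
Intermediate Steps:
u(h, q) = 20 (u(h, q) = 2*(4 + 6) = 2*10 = 20)
(u(g(-4), 1) - 418)*(-249 + s(-22, 13)) = (20 - 418)*(-249 + (13 + 5*(-22))) = -398*(-249 + (13 - 110)) = -398*(-249 - 97) = -398*(-346) = 137708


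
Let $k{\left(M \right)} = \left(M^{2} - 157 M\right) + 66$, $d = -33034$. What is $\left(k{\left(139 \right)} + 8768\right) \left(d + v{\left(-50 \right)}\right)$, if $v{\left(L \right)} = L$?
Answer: $-209487888$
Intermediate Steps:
$k{\left(M \right)} = 66 + M^{2} - 157 M$
$\left(k{\left(139 \right)} + 8768\right) \left(d + v{\left(-50 \right)}\right) = \left(\left(66 + 139^{2} - 21823\right) + 8768\right) \left(-33034 - 50\right) = \left(\left(66 + 19321 - 21823\right) + 8768\right) \left(-33084\right) = \left(-2436 + 8768\right) \left(-33084\right) = 6332 \left(-33084\right) = -209487888$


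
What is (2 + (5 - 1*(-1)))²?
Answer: 64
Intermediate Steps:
(2 + (5 - 1*(-1)))² = (2 + (5 + 1))² = (2 + 6)² = 8² = 64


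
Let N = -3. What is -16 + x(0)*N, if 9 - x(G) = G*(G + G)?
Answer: -43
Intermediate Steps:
x(G) = 9 - 2*G**2 (x(G) = 9 - G*(G + G) = 9 - G*2*G = 9 - 2*G**2)
-16 + x(0)*N = -16 + (9 - 2*0**2)*(-3) = -16 + (9 - 2*0)*(-3) = -16 + (9 + 0)*(-3) = -16 + 9*(-3) = -16 - 27 = -43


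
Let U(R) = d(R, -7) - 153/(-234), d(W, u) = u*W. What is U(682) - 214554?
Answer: -5702511/26 ≈ -2.1933e+5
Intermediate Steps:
d(W, u) = W*u
U(R) = 17/26 - 7*R (U(R) = R*(-7) - 153/(-234) = -7*R - 153*(-1)/234 = -7*R - 1*(-17/26) = -7*R + 17/26 = 17/26 - 7*R)
U(682) - 214554 = (17/26 - 7*682) - 214554 = (17/26 - 4774) - 214554 = -124107/26 - 214554 = -5702511/26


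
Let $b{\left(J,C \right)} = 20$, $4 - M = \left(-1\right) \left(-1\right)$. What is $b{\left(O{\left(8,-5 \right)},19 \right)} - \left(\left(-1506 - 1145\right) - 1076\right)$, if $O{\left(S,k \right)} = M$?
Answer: $3747$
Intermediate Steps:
$M = 3$ ($M = 4 - \left(-1\right) \left(-1\right) = 4 - 1 = 3$)
$O{\left(S,k \right)} = 3$
$b{\left(O{\left(8,-5 \right)},19 \right)} - \left(\left(-1506 - 1145\right) - 1076\right) = 20 - \left(\left(-1506 - 1145\right) - 1076\right) = 20 - \left(-2651 - 1076\right) = 20 - -3727 = 20 + 3727 = 3747$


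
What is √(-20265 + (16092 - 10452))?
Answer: 15*I*√65 ≈ 120.93*I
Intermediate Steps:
√(-20265 + (16092 - 10452)) = √(-20265 + 5640) = √(-14625) = 15*I*√65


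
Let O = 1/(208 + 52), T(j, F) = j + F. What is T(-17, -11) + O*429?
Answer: -527/20 ≈ -26.350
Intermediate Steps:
T(j, F) = F + j
O = 1/260 ≈ 0.0038462
T(-17, -11) + O*429 = (-11 - 17) + (1/260)*429 = -28 + 33/20 = -527/20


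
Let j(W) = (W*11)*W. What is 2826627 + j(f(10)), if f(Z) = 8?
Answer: 2827331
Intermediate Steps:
j(W) = 11*W² (j(W) = (11*W)*W = 11*W²)
2826627 + j(f(10)) = 2826627 + 11*8² = 2826627 + 11*64 = 2826627 + 704 = 2827331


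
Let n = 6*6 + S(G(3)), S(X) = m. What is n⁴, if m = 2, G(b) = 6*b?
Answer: 2085136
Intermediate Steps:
S(X) = 2
n = 38 (n = 6*6 + 2 = 36 + 2 = 38)
n⁴ = 38⁴ = 2085136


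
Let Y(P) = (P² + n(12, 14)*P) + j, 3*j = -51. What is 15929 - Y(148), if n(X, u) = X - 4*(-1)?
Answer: -8326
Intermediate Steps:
j = -17 (j = (⅓)*(-51) = -17)
n(X, u) = 4 + X (n(X, u) = X + 4 = 4 + X)
Y(P) = -17 + P² + 16*P (Y(P) = (P² + (4 + 12)*P) - 17 = (P² + 16*P) - 17 = -17 + P² + 16*P)
15929 - Y(148) = 15929 - (-17 + 148² + 16*148) = 15929 - (-17 + 21904 + 2368) = 15929 - 1*24255 = 15929 - 24255 = -8326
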